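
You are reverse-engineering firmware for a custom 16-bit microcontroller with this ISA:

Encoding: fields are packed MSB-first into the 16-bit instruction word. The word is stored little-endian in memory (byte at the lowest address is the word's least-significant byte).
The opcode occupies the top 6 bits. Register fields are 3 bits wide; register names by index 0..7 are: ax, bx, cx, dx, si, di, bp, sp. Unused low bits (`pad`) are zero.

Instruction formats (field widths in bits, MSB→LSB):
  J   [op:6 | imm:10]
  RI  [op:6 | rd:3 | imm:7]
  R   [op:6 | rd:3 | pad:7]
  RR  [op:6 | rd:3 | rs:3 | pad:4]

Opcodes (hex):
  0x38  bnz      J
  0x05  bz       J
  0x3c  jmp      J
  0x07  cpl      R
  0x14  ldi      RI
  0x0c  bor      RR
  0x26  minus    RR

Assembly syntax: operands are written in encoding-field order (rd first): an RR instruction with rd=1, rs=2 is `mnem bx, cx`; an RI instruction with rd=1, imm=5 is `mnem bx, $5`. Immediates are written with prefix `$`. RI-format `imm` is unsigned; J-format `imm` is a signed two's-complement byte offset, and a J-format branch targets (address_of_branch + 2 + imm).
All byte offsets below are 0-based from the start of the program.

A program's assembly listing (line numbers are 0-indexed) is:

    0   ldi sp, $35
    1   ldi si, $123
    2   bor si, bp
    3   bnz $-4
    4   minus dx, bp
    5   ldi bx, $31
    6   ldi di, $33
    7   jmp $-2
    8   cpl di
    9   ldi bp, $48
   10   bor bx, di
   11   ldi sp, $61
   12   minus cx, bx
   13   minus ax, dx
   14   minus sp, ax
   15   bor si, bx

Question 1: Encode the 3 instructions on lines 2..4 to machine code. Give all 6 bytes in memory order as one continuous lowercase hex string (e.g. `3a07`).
6032fce3e099

line 2 (bor): pack op=0xc:6|rd=4:3|rs=6:3|pad=0:4 = 0x3260; little→ 60 32
line 3 (bnz): pack op=0x38:6|imm=-4:10 = 0xe3fc; little→ fc e3
line 4 (minus): pack op=0x26:6|rd=3:3|rs=6:3|pad=0:4 = 0x99e0; little→ e0 99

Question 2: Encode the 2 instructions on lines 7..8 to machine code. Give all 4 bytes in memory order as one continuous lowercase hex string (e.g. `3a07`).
7. jmp fields op=0x3c:6|imm=-2:10 → word f3feh → fe f3
8. cpl fields op=0x7:6|rd=5:3|pad=0:7 → word 1e80h → 80 1e

fef3801e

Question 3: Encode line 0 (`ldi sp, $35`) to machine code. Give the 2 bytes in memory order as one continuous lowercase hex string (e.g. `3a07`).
a353

L0: ldi op=0x14:6|rd=7:3|imm=35:7 ⇒ 0x53a3 ⇒ little a3 53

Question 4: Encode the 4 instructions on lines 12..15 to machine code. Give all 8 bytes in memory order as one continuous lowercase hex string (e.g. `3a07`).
10993098809b1032

12. minus fields op=0x26:6|rd=2:3|rs=1:3|pad=0:4 → word 9910h → 10 99
13. minus fields op=0x26:6|rd=0:3|rs=3:3|pad=0:4 → word 9830h → 30 98
14. minus fields op=0x26:6|rd=7:3|rs=0:3|pad=0:4 → word 9b80h → 80 9b
15. bor fields op=0xc:6|rd=4:3|rs=1:3|pad=0:4 → word 3210h → 10 32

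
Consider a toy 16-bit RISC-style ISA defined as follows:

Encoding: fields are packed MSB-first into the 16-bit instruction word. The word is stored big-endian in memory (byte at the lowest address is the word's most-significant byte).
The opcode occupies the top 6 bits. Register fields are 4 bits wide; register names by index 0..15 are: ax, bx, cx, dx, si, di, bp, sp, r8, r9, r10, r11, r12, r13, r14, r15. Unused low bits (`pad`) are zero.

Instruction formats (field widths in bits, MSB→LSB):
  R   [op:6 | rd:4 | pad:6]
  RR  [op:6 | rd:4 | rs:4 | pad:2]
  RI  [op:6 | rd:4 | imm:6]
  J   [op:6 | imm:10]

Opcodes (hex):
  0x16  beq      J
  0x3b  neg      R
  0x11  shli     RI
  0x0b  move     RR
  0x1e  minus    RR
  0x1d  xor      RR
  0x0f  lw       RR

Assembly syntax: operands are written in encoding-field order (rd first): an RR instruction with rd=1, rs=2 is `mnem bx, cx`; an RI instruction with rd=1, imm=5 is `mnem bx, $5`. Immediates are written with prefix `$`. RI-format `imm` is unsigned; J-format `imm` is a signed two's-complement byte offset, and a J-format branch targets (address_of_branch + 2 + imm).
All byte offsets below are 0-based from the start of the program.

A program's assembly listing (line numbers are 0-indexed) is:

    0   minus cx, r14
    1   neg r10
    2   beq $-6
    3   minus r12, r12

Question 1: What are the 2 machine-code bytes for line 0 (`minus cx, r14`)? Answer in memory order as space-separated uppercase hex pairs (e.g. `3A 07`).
0. minus fields op=0x1e:6|rd=2:4|rs=14:4|pad=0:2 → word 78b8h → 78 b8

78 B8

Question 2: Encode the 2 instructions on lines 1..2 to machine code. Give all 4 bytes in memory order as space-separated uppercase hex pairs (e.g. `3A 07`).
line 1 (neg): pack op=0x3b:6|rd=10:4|pad=0:6 = 0xee80; big→ ee 80
line 2 (beq): pack op=0x16:6|imm=-6:10 = 0x5bfa; big→ 5b fa

EE 80 5B FA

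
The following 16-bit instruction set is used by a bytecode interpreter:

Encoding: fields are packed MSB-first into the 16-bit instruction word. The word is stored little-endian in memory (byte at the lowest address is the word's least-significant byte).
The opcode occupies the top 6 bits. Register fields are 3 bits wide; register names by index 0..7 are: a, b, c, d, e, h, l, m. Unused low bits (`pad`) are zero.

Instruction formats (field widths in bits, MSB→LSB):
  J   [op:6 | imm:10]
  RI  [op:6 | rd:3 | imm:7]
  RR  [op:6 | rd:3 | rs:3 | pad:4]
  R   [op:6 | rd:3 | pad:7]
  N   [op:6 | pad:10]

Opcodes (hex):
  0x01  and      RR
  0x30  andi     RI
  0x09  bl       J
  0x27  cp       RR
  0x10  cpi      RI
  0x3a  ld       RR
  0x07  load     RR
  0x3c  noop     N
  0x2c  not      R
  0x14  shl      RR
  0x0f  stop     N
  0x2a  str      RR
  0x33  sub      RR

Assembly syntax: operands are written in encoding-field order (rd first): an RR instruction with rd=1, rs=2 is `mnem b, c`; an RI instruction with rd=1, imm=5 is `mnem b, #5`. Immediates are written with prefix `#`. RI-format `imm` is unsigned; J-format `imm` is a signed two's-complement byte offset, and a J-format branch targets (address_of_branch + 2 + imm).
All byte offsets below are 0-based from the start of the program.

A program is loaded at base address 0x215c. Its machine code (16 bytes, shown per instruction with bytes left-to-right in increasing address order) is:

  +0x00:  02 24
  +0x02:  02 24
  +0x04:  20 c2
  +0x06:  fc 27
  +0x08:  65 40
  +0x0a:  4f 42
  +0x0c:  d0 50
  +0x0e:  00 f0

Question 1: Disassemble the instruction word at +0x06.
+0x06: fc 27 ⇒ word 0x27fc (little)
  op=0x27fc>>10=0x9 ⇒ bl (J)
  [9:0] imm=1020 (s10→-4) = #-4

bl #-4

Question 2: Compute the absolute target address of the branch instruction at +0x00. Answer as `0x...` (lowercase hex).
off 0x00: read 02 24 as little → 0x2402
  op=0x2402>>10=0x9 ⇒ bl (J)
  imm@[9:0]=0x2 ⇒ #2
  target = base 0x215c + off 0x00 + 2 + imm 2 = 0x2160

0x2160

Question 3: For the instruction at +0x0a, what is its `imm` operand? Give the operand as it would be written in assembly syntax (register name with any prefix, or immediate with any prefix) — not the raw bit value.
off 0x0a: read 4f 42 as little → 0x424f
  top 6b → 0x10 → cpi [RI]
  rd: (w>>7)&0x7=0x4 → e
  imm: (w>>0)&0x7f=0x4f → #79

#79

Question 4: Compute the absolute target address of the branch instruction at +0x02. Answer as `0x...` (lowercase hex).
0x2162

off 0x02: read 02 24 as little → 0x2402
  top 6b → 0x9 → bl [J]
  imm@[9:0]=0x2 ⇒ #2
  target = base 0x215c + off 0x02 + 2 + imm 2 = 0x2162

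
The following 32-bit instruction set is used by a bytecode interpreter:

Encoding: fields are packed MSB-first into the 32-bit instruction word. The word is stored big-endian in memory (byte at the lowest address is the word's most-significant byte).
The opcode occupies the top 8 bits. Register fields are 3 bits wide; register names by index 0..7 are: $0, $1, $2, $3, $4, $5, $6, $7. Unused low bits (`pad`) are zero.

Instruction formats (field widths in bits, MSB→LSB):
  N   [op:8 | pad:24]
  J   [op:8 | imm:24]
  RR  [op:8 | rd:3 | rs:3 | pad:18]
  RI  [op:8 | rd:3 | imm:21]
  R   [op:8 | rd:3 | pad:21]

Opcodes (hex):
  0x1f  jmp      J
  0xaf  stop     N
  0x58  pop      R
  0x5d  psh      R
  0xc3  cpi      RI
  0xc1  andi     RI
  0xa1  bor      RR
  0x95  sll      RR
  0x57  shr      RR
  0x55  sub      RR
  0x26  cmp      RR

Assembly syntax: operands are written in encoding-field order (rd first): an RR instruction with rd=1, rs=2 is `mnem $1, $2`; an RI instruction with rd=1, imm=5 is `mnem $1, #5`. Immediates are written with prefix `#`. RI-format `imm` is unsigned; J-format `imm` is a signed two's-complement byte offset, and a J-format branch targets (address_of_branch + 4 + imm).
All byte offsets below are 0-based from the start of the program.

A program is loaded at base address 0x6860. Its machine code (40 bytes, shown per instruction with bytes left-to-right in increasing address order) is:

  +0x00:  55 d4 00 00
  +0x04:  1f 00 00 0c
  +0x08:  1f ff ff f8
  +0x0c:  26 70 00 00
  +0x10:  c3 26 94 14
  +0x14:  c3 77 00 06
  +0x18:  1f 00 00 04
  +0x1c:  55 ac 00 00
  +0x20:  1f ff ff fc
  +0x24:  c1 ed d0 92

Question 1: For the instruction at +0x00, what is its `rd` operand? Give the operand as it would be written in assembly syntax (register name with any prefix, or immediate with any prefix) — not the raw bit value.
$6

[00] 55 d4 00 00 → 0x55d40000
  top 8b → 0x55 → sub [RR]
  rd: (w>>21)&0x7=0x6 → $6
  rs: (w>>18)&0x7=0x5 → $5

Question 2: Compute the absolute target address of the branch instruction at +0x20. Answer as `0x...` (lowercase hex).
0x6880

+0x20: 1f ff ff fc ⇒ word 0x1ffffffc (big)
  top 8b → 0x1f → jmp [J]
  [23:0] imm=16777212 (s24→-4) = #-4
  target = base 0x6860 + off 0x20 + 4 + imm -4 = 0x6880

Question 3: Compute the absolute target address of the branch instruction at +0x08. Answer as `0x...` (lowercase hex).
0x6864

+0x08: 1f ff ff f8 ⇒ word 0x1ffffff8 (big)
  op=0x1ffffff8>>24=0x1f ⇒ jmp (J)
  [23:0] imm=16777208 (s24→-8) = #-8
  target = base 0x6860 + off 0x08 + 4 + imm -8 = 0x6864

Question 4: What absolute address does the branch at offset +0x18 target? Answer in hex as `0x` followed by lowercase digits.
0x6880

+0x18: 1f 00 00 04 ⇒ word 0x1f000004 (big)
  top 8b → 0x1f → jmp [J]
  imm@[23:0]=0x4 ⇒ #4
  target = base 0x6860 + off 0x18 + 4 + imm 4 = 0x6880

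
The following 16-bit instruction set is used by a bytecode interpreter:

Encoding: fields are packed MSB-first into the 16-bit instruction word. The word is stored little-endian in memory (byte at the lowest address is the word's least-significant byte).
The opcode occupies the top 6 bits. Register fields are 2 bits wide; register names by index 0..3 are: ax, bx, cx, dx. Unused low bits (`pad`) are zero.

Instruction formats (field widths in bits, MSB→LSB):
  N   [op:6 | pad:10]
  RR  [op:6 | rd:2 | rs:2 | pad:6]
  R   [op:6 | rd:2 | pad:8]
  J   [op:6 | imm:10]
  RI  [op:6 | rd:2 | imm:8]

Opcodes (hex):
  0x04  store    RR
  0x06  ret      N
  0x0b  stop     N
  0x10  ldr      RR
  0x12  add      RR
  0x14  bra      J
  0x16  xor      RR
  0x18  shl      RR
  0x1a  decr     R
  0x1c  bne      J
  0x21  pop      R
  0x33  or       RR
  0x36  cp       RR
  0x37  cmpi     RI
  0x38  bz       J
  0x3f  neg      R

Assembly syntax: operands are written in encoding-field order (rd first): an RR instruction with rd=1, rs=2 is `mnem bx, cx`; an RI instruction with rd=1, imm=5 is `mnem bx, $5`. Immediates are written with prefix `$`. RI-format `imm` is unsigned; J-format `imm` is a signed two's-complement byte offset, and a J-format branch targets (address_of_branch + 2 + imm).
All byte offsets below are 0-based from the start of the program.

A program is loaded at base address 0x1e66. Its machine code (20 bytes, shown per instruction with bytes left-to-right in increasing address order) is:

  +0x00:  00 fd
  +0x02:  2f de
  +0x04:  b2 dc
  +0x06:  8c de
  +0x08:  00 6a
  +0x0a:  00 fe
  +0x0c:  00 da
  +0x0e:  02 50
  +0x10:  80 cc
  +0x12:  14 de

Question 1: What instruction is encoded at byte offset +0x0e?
+0x0e: 02 50 ⇒ word 0x5002 (little)
  top 6b → 0x14 → bra [J]
  imm: (w>>0)&0x3ff=0x2 → $2

bra $2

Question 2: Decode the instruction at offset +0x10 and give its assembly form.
@+10  little-endian(80 cc) = 0xcc80
  op=0xcc80>>10=0x33 ⇒ or (RR)
  rd: (w>>8)&0x3=0x0 → ax
  rs: (w>>6)&0x3=0x2 → cx

or ax, cx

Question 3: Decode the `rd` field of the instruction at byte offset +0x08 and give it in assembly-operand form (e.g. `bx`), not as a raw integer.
cx

+0x08: 00 6a ⇒ word 0x6a00 (little)
  top 6b → 0x1a → decr [R]
  rd@[9:8]=0x2 ⇒ cx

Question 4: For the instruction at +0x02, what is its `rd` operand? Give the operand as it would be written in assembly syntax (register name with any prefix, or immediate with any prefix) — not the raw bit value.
+0x02: 2f de ⇒ word 0xde2f (little)
  op=0xde2f>>10=0x37 ⇒ cmpi (RI)
  rd: (w>>8)&0x3=0x2 → cx
  imm: (w>>0)&0xff=0x2f → $47

cx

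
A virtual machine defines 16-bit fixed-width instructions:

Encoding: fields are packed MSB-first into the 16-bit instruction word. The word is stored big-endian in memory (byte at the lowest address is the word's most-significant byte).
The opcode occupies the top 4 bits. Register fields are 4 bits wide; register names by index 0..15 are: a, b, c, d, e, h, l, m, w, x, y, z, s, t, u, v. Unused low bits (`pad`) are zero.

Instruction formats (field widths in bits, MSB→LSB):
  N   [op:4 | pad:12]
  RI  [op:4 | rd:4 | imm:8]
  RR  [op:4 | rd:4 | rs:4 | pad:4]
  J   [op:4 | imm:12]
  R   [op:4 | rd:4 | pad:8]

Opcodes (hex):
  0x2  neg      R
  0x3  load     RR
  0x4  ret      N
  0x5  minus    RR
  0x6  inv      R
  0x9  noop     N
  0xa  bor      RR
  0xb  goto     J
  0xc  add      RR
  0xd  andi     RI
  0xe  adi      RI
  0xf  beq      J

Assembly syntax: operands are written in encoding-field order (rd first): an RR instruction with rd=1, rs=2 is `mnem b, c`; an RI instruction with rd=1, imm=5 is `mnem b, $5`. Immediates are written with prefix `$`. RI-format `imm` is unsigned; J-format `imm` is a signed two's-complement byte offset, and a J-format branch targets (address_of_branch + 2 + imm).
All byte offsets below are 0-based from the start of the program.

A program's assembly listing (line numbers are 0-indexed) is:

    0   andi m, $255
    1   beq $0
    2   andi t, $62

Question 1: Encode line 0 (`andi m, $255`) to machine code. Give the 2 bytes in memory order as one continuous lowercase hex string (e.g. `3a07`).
line 0 (andi): pack op=0xd:4|rd=7:4|imm=255:8 = 0xd7ff; big→ d7 ff

d7ff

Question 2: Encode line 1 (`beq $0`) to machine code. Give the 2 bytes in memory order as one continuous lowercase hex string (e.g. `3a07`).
L1: beq op=0xf:4|imm=0:12 ⇒ 0xf000 ⇒ big f0 00

f000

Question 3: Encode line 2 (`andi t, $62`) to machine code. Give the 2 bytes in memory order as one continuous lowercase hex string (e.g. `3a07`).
dd3e

2. andi fields op=0xd:4|rd=13:4|imm=62:8 → word dd3eh → dd 3e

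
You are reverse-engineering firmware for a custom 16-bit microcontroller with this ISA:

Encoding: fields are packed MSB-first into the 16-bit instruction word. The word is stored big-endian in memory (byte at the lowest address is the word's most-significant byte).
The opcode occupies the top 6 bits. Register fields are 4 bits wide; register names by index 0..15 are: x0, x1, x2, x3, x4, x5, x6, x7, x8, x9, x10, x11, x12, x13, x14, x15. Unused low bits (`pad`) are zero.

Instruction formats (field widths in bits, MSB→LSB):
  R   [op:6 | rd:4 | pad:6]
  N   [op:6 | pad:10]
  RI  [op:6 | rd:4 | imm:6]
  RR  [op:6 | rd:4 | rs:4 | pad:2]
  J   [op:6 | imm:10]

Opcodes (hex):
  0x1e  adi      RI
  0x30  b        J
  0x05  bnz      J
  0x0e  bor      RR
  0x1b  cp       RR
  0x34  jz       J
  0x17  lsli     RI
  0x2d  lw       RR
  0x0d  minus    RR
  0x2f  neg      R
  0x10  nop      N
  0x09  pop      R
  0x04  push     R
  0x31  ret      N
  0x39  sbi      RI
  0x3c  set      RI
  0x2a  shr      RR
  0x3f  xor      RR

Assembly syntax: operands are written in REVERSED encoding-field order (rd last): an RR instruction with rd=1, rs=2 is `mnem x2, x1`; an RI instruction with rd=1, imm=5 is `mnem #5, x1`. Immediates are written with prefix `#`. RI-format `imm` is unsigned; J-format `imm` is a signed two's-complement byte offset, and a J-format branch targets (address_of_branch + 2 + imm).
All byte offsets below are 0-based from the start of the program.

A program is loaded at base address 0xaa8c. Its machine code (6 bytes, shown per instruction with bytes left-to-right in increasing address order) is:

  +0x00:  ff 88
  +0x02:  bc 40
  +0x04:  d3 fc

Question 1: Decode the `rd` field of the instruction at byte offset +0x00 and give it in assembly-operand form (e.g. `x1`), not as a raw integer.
x14

off 0x00: read ff 88 as big → 0xff88
  opcode bits[15:10]=0x3f: xor/RR
  rd@[9:6]=0xe ⇒ x14
  rs@[5:2]=0x2 ⇒ x2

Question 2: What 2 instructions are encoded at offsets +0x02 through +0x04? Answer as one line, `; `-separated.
[02] bc 40 → 0xbc40
  op=0xbc40>>10=0x2f ⇒ neg (R)
  rd: (w>>6)&0xf=0x1 → x1
[04] d3 fc → 0xd3fc
  op=0xd3fc>>10=0x34 ⇒ jz (J)
  imm: (w>>0)&0x3ff=0x3fc (s10→-4) → #-4

neg x1; jz #-4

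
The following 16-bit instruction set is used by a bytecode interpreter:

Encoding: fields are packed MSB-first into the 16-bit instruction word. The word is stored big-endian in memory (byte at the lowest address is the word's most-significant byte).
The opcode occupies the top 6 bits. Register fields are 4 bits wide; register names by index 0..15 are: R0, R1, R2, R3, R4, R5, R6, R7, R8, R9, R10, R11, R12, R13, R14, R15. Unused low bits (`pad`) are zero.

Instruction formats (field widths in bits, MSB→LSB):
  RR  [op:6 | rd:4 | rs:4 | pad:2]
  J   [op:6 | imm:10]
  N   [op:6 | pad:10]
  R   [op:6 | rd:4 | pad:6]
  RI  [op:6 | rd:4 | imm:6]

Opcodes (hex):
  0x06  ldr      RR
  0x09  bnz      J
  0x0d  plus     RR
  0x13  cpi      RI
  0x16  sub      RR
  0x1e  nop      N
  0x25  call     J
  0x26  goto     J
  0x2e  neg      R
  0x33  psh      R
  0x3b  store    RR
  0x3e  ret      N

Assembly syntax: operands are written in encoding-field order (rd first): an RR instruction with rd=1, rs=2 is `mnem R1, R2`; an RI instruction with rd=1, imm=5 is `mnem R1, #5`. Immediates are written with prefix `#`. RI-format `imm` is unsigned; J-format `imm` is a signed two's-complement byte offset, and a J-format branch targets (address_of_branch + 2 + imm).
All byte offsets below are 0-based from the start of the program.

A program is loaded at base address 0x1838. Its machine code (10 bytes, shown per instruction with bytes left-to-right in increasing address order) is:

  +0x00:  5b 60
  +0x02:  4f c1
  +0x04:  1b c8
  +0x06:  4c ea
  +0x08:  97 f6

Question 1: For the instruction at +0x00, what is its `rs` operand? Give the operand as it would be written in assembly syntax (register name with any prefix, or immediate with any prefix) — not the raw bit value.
@+00  big-endian(5b 60) = 0x5b60
  top 6b → 0x16 → sub [RR]
  rd@[9:6]=0xd ⇒ R13
  rs@[5:2]=0x8 ⇒ R8

R8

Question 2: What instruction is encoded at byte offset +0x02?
cpi R15, #1

+0x02: 4f c1 ⇒ word 0x4fc1 (big)
  top 6b → 0x13 → cpi [RI]
  rd@[9:6]=0xf ⇒ R15
  imm@[5:0]=0x1 ⇒ #1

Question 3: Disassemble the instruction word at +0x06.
cpi R3, #42

@+06  big-endian(4c ea) = 0x4cea
  top 6b → 0x13 → cpi [RI]
  [9:6] rd=3 = R3
  [5:0] imm=42 = #42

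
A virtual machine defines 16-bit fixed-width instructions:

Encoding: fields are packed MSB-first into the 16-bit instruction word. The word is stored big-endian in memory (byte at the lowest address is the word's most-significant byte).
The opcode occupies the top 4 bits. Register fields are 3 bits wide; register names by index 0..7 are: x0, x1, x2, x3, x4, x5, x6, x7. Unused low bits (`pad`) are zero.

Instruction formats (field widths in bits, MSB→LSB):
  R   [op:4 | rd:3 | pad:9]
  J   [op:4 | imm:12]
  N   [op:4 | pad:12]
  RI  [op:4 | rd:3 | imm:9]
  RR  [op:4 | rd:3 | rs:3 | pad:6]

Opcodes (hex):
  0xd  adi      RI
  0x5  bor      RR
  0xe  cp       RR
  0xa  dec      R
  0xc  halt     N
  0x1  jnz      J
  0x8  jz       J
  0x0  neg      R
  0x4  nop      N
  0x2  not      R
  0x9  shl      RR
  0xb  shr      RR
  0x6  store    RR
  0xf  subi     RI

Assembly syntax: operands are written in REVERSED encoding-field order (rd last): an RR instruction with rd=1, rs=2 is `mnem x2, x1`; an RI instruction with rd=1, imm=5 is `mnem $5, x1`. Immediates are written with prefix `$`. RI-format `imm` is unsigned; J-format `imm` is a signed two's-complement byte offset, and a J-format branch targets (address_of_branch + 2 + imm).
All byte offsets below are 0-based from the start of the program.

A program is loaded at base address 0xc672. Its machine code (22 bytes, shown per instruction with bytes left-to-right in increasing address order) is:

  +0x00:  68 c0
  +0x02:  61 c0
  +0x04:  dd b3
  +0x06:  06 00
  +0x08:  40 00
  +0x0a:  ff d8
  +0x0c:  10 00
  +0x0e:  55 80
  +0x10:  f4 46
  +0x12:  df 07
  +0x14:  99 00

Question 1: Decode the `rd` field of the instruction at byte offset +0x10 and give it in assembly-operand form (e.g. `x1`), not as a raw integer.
x2

+0x10: f4 46 ⇒ word 0xf446 (big)
  opcode bits[15:12]=0xf: subi/RI
  [11:9] rd=2 = x2
  [8:0] imm=70 = $70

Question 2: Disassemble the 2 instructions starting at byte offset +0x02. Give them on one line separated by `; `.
@+02  big-endian(61 c0) = 0x61c0
  op=0x61c0>>12=0x6 ⇒ store (RR)
  [11:9] rd=0 = x0
  [8:6] rs=7 = x7
@+04  big-endian(dd b3) = 0xddb3
  op=0xddb3>>12=0xd ⇒ adi (RI)
  [11:9] rd=6 = x6
  [8:0] imm=435 = $435

store x7, x0; adi $435, x6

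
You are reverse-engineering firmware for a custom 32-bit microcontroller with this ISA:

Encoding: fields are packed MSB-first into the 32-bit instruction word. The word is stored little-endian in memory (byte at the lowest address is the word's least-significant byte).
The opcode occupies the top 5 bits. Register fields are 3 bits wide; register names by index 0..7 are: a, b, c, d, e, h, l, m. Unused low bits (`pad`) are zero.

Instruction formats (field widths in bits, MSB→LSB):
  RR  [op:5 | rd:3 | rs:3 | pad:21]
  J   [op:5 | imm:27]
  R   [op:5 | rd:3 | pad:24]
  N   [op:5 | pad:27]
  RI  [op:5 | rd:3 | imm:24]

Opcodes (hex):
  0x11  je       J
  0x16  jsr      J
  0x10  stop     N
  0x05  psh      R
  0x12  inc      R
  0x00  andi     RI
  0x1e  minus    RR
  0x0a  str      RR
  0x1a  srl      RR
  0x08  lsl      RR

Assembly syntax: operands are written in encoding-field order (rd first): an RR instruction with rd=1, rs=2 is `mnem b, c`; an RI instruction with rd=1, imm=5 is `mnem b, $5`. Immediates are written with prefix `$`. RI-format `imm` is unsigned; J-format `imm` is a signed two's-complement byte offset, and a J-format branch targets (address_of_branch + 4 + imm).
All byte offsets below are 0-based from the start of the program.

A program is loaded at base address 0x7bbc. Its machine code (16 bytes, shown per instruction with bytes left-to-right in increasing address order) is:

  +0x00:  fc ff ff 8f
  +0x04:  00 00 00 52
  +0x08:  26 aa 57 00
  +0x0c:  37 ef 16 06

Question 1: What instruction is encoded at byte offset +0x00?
off 0x00: read fc ff ff 8f as little → 0x8ffffffc
  op=0x8ffffffc>>27=0x11 ⇒ je (J)
  [26:0] imm=134217724 (s27→-4) = $-4

je $-4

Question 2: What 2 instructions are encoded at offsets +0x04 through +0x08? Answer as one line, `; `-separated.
str c, a; andi a, $5745190

+0x04: 00 00 00 52 ⇒ word 0x52000000 (little)
  opcode bits[31:27]=0xa: str/RR
  rd: (w>>24)&0x7=0x2 → c
  rs: (w>>21)&0x7=0x0 → a
+0x08: 26 aa 57 00 ⇒ word 0x0057aa26 (little)
  opcode bits[31:27]=0x0: andi/RI
  rd: (w>>24)&0x7=0x0 → a
  imm: (w>>0)&0xffffff=0x57aa26 → $5745190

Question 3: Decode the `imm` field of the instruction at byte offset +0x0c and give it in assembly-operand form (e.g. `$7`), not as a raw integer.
$1503031

@+0c  little-endian(37 ef 16 06) = 0x0616ef37
  top 5b → 0x0 → andi [RI]
  [26:24] rd=6 = l
  [23:0] imm=1503031 = $1503031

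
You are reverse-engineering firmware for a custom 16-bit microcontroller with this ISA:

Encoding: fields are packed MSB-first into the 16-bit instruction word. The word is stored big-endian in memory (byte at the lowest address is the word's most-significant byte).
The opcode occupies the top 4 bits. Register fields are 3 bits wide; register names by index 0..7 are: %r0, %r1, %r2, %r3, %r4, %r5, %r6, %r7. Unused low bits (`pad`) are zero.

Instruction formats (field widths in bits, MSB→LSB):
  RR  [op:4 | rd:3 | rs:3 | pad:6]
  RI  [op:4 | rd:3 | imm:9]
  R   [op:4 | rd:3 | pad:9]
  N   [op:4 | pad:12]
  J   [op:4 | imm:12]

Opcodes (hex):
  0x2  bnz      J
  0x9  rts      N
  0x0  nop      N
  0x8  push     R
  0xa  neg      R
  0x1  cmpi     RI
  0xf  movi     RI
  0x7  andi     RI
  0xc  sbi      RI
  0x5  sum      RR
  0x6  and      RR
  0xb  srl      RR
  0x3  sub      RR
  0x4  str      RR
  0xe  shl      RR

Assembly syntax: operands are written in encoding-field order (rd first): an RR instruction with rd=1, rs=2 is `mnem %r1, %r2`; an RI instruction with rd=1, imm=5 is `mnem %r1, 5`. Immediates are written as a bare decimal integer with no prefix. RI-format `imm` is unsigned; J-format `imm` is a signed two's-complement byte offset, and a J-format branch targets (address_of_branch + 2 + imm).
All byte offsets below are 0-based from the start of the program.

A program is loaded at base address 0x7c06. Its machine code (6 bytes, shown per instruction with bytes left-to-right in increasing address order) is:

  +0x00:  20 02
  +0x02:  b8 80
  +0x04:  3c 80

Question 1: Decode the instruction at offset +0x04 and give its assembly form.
@+04  big-endian(3c 80) = 0x3c80
  op=0x3c80>>12=0x3 ⇒ sub (RR)
  rd: (w>>9)&0x7=0x6 → %r6
  rs: (w>>6)&0x7=0x2 → %r2

sub %r6, %r2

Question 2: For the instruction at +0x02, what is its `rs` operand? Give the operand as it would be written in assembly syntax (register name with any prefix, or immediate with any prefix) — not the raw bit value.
%r2

off 0x02: read b8 80 as big → 0xb880
  opcode bits[15:12]=0xb: srl/RR
  rd@[11:9]=0x4 ⇒ %r4
  rs@[8:6]=0x2 ⇒ %r2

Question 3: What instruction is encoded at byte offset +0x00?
bnz 2

+0x00: 20 02 ⇒ word 0x2002 (big)
  top 4b → 0x2 → bnz [J]
  imm: (w>>0)&0xfff=0x2 → 2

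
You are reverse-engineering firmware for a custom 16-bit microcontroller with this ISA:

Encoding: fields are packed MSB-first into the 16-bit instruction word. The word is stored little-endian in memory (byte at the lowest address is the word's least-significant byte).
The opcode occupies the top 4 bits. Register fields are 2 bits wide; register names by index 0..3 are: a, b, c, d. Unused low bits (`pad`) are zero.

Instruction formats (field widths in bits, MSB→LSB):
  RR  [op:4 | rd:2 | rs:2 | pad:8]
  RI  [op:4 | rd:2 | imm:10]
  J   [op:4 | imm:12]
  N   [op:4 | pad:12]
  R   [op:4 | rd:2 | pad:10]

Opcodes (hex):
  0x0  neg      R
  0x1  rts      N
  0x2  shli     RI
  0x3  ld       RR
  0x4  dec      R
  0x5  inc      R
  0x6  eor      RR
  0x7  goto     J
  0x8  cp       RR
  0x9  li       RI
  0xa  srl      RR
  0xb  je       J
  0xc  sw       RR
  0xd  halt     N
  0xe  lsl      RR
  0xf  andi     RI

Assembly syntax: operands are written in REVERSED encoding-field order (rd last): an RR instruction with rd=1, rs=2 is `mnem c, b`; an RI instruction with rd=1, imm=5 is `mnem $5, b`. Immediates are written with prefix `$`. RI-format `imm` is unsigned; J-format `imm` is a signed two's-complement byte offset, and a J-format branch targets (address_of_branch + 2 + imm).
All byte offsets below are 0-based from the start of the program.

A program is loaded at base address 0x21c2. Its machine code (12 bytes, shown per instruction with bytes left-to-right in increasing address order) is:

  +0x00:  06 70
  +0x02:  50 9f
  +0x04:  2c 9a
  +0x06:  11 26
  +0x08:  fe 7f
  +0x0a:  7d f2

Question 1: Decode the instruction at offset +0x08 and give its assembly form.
goto $-2

[08] fe 7f → 0x7ffe
  op=0x7ffe>>12=0x7 ⇒ goto (J)
  imm: (w>>0)&0xfff=0xffe (s12→-2) → $-2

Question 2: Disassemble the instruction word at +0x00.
@+00  little-endian(06 70) = 0x7006
  top 4b → 0x7 → goto [J]
  [11:0] imm=6 = $6

goto $6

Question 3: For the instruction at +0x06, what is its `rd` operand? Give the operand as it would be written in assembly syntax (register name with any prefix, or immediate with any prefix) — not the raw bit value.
b

@+06  little-endian(11 26) = 0x2611
  op=0x2611>>12=0x2 ⇒ shli (RI)
  rd: (w>>10)&0x3=0x1 → b
  imm: (w>>0)&0x3ff=0x211 → $529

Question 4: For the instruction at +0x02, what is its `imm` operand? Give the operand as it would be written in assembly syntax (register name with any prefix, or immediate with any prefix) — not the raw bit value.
$848

@+02  little-endian(50 9f) = 0x9f50
  op=0x9f50>>12=0x9 ⇒ li (RI)
  rd: (w>>10)&0x3=0x3 → d
  imm: (w>>0)&0x3ff=0x350 → $848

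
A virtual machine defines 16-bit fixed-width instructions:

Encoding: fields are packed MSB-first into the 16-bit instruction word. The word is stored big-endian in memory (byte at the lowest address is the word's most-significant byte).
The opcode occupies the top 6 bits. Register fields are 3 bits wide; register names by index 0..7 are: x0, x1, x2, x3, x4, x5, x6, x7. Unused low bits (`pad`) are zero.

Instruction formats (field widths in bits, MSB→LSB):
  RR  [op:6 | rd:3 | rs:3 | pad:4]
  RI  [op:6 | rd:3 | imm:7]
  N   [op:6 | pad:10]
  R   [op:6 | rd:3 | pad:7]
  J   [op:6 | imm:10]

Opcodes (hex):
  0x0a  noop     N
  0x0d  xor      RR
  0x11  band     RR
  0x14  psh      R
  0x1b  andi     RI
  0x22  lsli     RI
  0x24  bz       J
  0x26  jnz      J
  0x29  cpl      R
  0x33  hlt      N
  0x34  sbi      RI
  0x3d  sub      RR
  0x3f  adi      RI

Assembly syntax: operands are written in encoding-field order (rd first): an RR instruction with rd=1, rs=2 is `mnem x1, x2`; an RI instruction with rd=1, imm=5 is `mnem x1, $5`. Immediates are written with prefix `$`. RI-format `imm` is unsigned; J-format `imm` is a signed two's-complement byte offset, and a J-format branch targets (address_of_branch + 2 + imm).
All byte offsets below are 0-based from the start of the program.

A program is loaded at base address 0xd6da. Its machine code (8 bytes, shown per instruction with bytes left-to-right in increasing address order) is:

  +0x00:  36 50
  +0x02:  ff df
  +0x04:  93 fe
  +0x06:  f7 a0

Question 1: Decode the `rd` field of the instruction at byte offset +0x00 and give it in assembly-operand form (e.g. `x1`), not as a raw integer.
+0x00: 36 50 ⇒ word 0x3650 (big)
  op=0x3650>>10=0xd ⇒ xor (RR)
  rd: (w>>7)&0x7=0x4 → x4
  rs: (w>>4)&0x7=0x5 → x5

x4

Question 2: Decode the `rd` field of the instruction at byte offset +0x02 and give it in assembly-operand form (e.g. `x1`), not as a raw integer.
[02] ff df → 0xffdf
  op=0xffdf>>10=0x3f ⇒ adi (RI)
  rd: (w>>7)&0x7=0x7 → x7
  imm: (w>>0)&0x7f=0x5f → $95

x7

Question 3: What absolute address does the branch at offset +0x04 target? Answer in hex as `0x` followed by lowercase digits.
0xd6de

@+04  big-endian(93 fe) = 0x93fe
  op=0x93fe>>10=0x24 ⇒ bz (J)
  imm: (w>>0)&0x3ff=0x3fe (s10→-2) → $-2
  target = base 0xd6da + off 0x04 + 2 + imm -2 = 0xd6de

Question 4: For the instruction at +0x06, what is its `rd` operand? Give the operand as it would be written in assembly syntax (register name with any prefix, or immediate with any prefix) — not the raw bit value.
[06] f7 a0 → 0xf7a0
  opcode bits[15:10]=0x3d: sub/RR
  [9:7] rd=7 = x7
  [6:4] rs=2 = x2

x7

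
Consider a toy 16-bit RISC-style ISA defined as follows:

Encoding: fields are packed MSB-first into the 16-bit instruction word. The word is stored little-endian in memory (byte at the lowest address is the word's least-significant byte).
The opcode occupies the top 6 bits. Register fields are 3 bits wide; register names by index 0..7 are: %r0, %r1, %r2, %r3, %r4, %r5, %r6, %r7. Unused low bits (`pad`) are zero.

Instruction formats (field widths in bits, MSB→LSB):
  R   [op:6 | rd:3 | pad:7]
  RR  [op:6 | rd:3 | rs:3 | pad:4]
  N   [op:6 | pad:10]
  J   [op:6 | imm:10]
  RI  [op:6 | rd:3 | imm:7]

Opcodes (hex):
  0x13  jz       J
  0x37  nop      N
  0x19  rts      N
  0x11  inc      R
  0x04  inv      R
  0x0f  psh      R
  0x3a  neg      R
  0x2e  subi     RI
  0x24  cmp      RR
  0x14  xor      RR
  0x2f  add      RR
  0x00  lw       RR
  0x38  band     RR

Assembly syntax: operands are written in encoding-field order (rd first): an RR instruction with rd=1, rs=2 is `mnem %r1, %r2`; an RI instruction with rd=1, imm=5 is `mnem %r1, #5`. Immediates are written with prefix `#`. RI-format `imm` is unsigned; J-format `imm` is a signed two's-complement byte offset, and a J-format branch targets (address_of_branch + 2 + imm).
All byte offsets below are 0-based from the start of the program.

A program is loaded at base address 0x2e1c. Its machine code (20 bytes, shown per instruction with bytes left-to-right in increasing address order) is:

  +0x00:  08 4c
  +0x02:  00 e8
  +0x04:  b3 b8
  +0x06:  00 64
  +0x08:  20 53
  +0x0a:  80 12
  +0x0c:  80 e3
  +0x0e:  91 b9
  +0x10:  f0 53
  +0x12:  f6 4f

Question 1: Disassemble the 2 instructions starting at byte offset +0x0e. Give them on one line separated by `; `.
@+0e  little-endian(91 b9) = 0xb991
  opcode bits[15:10]=0x2e: subi/RI
  rd: (w>>7)&0x7=0x3 → %r3
  imm: (w>>0)&0x7f=0x11 → #17
@+10  little-endian(f0 53) = 0x53f0
  opcode bits[15:10]=0x14: xor/RR
  rd: (w>>7)&0x7=0x7 → %r7
  rs: (w>>4)&0x7=0x7 → %r7

subi %r3, #17; xor %r7, %r7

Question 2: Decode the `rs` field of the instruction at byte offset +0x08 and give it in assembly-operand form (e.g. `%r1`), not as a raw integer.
%r2

[08] 20 53 → 0x5320
  top 6b → 0x14 → xor [RR]
  [9:7] rd=6 = %r6
  [6:4] rs=2 = %r2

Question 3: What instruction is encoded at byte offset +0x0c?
band %r7, %r0

@+0c  little-endian(80 e3) = 0xe380
  top 6b → 0x38 → band [RR]
  rd: (w>>7)&0x7=0x7 → %r7
  rs: (w>>4)&0x7=0x0 → %r0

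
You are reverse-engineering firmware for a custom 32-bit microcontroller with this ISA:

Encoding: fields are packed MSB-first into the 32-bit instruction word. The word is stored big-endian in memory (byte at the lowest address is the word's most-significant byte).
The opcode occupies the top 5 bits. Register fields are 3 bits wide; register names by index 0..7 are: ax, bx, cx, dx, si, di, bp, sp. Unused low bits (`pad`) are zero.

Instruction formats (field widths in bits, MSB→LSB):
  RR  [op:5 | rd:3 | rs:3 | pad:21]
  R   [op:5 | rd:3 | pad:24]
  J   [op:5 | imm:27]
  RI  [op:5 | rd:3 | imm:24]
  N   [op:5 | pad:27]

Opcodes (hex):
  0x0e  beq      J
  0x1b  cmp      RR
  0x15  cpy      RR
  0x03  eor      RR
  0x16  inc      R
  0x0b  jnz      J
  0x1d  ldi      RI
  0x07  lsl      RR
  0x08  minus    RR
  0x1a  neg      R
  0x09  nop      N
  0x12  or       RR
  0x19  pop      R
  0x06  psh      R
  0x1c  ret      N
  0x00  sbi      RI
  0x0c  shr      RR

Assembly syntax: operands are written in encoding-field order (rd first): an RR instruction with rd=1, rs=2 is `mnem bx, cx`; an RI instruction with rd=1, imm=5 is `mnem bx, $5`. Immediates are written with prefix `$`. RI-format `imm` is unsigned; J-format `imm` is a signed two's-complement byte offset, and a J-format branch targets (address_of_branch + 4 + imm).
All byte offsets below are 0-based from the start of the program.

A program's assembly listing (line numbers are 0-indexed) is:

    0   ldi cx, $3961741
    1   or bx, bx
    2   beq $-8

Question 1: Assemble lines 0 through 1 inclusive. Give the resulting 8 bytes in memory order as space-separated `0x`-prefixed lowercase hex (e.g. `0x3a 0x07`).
0xea 0x3c 0x73 0x8d 0x91 0x20 0x00 0x00

line 0 (ldi): pack op=0x1d:5|rd=2:3|imm=3961741:24 = 0xea3c738d; big→ ea 3c 73 8d
line 1 (or): pack op=0x12:5|rd=1:3|rs=1:3|pad=0:21 = 0x91200000; big→ 91 20 00 00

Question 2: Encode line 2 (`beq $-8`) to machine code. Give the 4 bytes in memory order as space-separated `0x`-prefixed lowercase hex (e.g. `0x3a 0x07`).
2. beq fields op=0xe:5|imm=-8:27 → word 77fffff8h → 77 ff ff f8

0x77 0xff 0xff 0xf8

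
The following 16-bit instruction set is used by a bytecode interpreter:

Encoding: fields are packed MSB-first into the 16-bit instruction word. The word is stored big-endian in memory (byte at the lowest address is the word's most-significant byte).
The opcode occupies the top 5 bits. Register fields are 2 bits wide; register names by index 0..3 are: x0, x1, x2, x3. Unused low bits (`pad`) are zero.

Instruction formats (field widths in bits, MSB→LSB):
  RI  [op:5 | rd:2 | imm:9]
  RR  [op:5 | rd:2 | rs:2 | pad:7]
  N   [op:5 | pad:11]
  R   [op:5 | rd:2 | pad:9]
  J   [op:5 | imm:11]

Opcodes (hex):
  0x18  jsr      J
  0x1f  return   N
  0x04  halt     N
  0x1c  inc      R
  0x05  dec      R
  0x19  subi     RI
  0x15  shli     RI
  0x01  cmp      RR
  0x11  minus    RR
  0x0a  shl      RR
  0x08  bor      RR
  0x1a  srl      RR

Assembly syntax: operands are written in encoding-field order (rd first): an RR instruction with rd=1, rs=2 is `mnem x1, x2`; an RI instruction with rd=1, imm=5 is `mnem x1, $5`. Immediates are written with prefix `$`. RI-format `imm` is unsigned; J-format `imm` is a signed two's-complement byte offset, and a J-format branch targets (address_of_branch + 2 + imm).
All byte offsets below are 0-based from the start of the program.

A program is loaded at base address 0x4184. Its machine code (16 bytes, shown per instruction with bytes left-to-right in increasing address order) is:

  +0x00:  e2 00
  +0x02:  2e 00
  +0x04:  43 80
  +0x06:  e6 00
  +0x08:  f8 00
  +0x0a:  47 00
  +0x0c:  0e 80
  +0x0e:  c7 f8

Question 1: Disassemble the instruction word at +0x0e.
@+0e  big-endian(c7 f8) = 0xc7f8
  opcode bits[15:11]=0x18: jsr/J
  [10:0] imm=2040 (s11→-8) = $-8

jsr $-8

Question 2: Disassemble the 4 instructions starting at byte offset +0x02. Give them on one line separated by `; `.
dec x3; bor x1, x3; inc x3; return

@+02  big-endian(2e 00) = 0x2e00
  top 5b → 0x5 → dec [R]
  rd@[10:9]=0x3 ⇒ x3
@+04  big-endian(43 80) = 0x4380
  top 5b → 0x8 → bor [RR]
  rd@[10:9]=0x1 ⇒ x1
  rs@[8:7]=0x3 ⇒ x3
@+06  big-endian(e6 00) = 0xe600
  top 5b → 0x1c → inc [R]
  rd@[10:9]=0x3 ⇒ x3
@+08  big-endian(f8 00) = 0xf800
  top 5b → 0x1f → return [N]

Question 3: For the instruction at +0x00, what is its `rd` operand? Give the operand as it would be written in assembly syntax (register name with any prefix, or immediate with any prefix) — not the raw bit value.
x1

+0x00: e2 00 ⇒ word 0xe200 (big)
  opcode bits[15:11]=0x1c: inc/R
  [10:9] rd=1 = x1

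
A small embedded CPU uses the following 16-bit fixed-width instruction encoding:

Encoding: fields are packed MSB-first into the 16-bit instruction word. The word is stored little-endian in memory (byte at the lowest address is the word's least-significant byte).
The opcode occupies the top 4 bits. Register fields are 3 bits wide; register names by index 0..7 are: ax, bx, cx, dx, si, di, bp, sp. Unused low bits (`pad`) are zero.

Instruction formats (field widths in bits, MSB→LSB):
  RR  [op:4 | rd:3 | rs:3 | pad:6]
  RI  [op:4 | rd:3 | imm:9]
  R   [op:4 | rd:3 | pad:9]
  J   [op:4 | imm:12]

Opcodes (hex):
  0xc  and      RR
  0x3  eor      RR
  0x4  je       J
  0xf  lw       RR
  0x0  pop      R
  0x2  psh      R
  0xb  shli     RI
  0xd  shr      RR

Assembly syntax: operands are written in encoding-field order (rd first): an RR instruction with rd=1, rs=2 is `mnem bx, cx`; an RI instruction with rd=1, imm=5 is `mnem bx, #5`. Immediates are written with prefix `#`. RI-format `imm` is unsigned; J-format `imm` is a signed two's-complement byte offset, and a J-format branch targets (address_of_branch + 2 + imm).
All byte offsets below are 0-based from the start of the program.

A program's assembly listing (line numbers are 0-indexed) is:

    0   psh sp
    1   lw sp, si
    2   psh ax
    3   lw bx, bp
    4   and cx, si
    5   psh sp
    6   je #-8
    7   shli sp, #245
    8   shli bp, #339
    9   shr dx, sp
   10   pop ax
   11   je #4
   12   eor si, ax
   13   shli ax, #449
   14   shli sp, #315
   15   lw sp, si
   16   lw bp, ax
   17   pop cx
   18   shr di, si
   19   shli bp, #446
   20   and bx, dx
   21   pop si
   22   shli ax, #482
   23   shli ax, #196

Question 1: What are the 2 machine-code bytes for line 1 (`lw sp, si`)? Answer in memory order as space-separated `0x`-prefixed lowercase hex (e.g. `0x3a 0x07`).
0x00 0xff

line 1 (lw): pack op=0xf:4|rd=7:3|rs=4:3|pad=0:6 = 0xff00; little→ 00 ff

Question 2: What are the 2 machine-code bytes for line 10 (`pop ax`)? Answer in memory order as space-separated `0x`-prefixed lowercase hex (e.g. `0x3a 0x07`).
10. pop fields op=0x0:4|rd=0:3|pad=0:9 → word 0000h → 00 00

0x00 0x00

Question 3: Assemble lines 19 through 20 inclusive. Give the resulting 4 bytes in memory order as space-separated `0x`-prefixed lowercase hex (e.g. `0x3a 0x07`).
L19: shli op=0xb:4|rd=6:3|imm=446:9 ⇒ 0xbdbe ⇒ little be bd
L20: and op=0xc:4|rd=1:3|rs=3:3|pad=0:6 ⇒ 0xc2c0 ⇒ little c0 c2

0xbe 0xbd 0xc0 0xc2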